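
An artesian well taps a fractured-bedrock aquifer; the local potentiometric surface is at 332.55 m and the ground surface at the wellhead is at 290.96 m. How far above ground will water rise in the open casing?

≈ 41.59 m above ground

Water rises to the potentiometric surface, so the rise above ground = 332.55 − 290.96 = 41.59 m.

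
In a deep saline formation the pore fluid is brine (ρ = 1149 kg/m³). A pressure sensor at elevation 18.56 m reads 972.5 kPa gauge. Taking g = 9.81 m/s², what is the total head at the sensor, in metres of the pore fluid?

h ≈ 104.84 m

ψ = P/(ρg) = 972.5×1000 / (1149 × 9.81) = 86.28 m.
h = z + ψ = 18.56 + 86.28 = 104.84 m.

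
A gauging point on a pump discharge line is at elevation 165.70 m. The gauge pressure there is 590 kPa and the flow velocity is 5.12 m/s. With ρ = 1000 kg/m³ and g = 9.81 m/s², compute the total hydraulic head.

h ≈ 227.18 m

Pressure head ψ = P/(ρg) = 590×1000 / (1000 × 9.81) = 60.14 m.
Velocity head = v²/(2g) = 5.12² / (2 × 9.81) = 1.336 m.
h = z + ψ + v²/(2g) = 165.70 + 60.14 + 1.336 = 227.18 m.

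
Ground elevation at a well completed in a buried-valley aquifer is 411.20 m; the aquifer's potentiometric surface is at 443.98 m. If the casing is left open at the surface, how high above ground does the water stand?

Water rises to the potentiometric surface, so the rise above ground = 443.98 − 411.20 = 32.78 m.

≈ 32.78 m above ground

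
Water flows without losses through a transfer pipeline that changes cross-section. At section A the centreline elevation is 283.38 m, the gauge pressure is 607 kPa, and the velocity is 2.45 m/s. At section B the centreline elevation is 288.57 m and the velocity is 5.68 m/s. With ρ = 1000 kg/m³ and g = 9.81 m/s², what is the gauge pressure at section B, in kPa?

Pressure head at A: ψ₁ = P₁/(ρg) = 607×1000 / (1000 × 9.81) = 61.88 m.
Velocity heads: v₁²/2g = 2.45²/19.62 = 0.306 m; v₂²/2g = 5.68²/19.62 = 1.644 m.
Total head H = z₁ + ψ₁ + v₁²/2g = 283.38 + 61.88 + 0.306 = 345.57 m.
ψ₂ = H − z₂ − v₂²/2g = 345.57 − 288.57 − 1.644 = 55.36 m.
P₂ = ρgψ₂ = 1000 × 9.81 × 55.36 ≈ 543 kPa.

P₂ ≈ 543 kPa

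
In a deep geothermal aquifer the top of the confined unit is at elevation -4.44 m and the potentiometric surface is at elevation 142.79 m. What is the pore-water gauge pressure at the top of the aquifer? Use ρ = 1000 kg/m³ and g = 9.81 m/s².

P ≈ 1440 kPa

Pressure head at the aquifer top: ψ = h − z = 142.79 − (-4.44) = 147.23 m.
P = ρgψ = 1000 × 9.81 × 147.23 = 1444326 Pa ≈ 1440 kPa.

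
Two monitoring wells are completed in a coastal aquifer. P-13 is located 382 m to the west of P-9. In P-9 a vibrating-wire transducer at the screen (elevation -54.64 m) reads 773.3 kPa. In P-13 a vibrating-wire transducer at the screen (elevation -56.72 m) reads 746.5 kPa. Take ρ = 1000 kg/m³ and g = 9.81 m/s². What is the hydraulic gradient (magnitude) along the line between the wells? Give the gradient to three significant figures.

i ≈ 0.0126

Pressure head at P-9: ψ = P/(ρg) = 773.3×1000 / (1000 × 9.81) = 78.83 m.
Total head at P-9: h = z + ψ = -54.64 + 78.83 = 24.19 m.
Pressure head at P-13: ψ = P/(ρg) = 746.5×1000 / (1000 × 9.81) = 76.10 m.
Total head at P-13: h = z + ψ = -56.72 + 76.10 = 19.38 m.
Head difference: h(P-9) − h(P-13) = 24.19 − 19.38 = 4.81 m.
Hydraulic gradient: i = |Δh| / L = 4.81 / 382 = 0.0126.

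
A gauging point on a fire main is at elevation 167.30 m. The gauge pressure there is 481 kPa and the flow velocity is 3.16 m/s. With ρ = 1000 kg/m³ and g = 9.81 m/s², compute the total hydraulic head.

Pressure head ψ = P/(ρg) = 481×1000 / (1000 × 9.81) = 49.03 m.
Velocity head = v²/(2g) = 3.16² / (2 × 9.81) = 0.509 m.
h = z + ψ + v²/(2g) = 167.30 + 49.03 + 0.509 = 216.84 m.

h ≈ 216.84 m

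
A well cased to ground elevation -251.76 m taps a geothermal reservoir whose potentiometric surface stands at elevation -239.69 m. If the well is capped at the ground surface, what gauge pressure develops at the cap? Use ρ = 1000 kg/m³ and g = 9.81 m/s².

P ≈ 118 kPa

Head above the cap: Δh = -239.69 − (-251.76) = 12.07 m.
P = ρgΔh = 1000 × 9.81 × 12.07 = 118407 Pa ≈ 118 kPa.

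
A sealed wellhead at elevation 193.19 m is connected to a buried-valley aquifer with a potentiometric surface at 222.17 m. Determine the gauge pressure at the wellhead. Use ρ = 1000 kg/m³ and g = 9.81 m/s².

P ≈ 284 kPa

Head above the cap: Δh = 222.17 − 193.19 = 28.98 m.
P = ρgΔh = 1000 × 9.81 × 28.98 = 284294 Pa ≈ 284 kPa.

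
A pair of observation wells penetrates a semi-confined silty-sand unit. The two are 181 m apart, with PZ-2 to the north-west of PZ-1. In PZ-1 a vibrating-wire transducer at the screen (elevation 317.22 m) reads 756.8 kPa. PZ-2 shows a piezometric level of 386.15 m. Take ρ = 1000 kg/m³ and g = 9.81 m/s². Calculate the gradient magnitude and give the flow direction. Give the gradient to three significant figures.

Pressure head at PZ-1: ψ = P/(ρg) = 756.8×1000 / (1000 × 9.81) = 77.15 m.
Total head at PZ-1: h = z + ψ = 317.22 + 77.15 = 394.37 m.
Total head at PZ-2: h = 386.15 m (water level in the piezometer is the total head).
Head difference: h(PZ-1) − h(PZ-2) = 394.37 − 386.15 = 8.22 m.
Hydraulic gradient: i = |Δh| / L = 8.22 / 181 = 0.0454.
Flow is from higher to lower head: from PZ-1 toward PZ-2, i.e. toward the north-west.

i ≈ 0.0454; groundwater flows toward the north-west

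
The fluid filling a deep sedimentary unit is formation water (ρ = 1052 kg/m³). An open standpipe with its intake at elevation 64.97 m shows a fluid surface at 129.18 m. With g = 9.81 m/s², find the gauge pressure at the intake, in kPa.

P ≈ 663 kPa

Pressure head ψ = h − z = 129.18 − 64.97 = 64.21 m.
P = ρgψ = 1052 × 9.81 × 64.21 = 662655 Pa ≈ 663 kPa.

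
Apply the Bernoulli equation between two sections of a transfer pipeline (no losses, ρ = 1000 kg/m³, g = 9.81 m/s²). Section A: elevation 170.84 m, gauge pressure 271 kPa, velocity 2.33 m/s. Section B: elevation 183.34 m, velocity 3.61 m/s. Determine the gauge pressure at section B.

Pressure head at A: ψ₁ = P₁/(ρg) = 271×1000 / (1000 × 9.81) = 27.62 m.
Velocity heads: v₁²/2g = 2.33²/19.62 = 0.277 m; v₂²/2g = 3.61²/19.62 = 0.664 m.
Total head H = z₁ + ψ₁ + v₁²/2g = 170.84 + 27.62 + 0.277 = 198.74 m.
ψ₂ = H − z₂ − v₂²/2g = 198.74 − 183.34 − 0.664 = 14.74 m.
P₂ = ρgψ₂ = 1000 × 9.81 × 14.74 ≈ 145 kPa.

P₂ ≈ 145 kPa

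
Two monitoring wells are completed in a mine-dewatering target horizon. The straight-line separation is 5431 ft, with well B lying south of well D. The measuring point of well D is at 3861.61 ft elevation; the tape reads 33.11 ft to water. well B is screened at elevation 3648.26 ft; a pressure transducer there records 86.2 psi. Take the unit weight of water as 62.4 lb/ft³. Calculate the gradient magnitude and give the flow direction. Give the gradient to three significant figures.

i ≈ 0.00344; groundwater flows toward the north

Total head at well D: h = 3861.61 − 33.11 = 3828.50 ft.
Pressure head at well B: ψ = 144·P/γ = 144 × 86.2 / 62.4 = 198.92 ft.
Total head at well B: h = z + ψ = 3648.26 + 198.92 = 3847.18 ft.
Head difference: h(well D) − h(well B) = 3828.50 − 3847.18 = -18.68 ft.
Hydraulic gradient: i = |Δh| / L = 18.68 / 5431 = 0.00344.
Flow is from higher to lower head: from well B toward well D, i.e. toward the north.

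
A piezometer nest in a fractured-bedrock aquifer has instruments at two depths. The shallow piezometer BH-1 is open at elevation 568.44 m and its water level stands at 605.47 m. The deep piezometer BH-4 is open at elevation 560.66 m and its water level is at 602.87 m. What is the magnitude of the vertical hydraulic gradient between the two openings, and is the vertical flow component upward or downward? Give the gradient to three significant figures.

Total head at BH-1: h = 605.47 m (water level in the standpipe).
Total head at BH-4: h = 602.87 m.
Δh = h(BH-1) − h(BH-4) = 605.47 − 602.87 = 2.60 m.
Vertical separation Δz = 568.44 − 560.66 = 7.78 m.
|i_v| = |Δh| / Δz = 2.60 / 7.78 = 0.334.
Head is higher in the shallow piezometer, so vertical flow is downward (recharge condition).

|i_v| ≈ 0.334; vertical flow is downward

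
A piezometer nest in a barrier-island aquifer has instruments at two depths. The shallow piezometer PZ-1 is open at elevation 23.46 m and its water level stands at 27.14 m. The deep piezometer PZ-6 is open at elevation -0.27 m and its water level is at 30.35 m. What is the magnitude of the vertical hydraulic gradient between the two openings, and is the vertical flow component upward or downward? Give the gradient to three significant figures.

Total head at PZ-1: h = 27.14 m (water level in the standpipe).
Total head at PZ-6: h = 30.35 m.
Δh = h(PZ-1) − h(PZ-6) = 27.14 − 30.35 = -3.21 m.
Vertical separation Δz = 23.46 − (-0.27) = 23.73 m.
|i_v| = |Δh| / Δz = 3.21 / 23.73 = 0.135.
Head is higher in the deep piezometer, so vertical flow is upward (discharge condition).

|i_v| ≈ 0.135; vertical flow is upward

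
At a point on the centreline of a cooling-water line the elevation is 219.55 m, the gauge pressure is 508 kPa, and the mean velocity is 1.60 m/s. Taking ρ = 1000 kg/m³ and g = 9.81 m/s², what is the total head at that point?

h ≈ 271.46 m

Pressure head ψ = P/(ρg) = 508×1000 / (1000 × 9.81) = 51.78 m.
Velocity head = v²/(2g) = 1.60² / (2 × 9.81) = 0.130 m.
h = z + ψ + v²/(2g) = 219.55 + 51.78 + 0.130 = 271.46 m.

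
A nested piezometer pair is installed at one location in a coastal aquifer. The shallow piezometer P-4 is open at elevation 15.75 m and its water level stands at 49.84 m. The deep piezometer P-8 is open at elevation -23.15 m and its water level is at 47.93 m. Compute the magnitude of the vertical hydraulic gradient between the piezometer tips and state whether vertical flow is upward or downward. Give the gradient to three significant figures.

Total head at P-4: h = 49.84 m (water level in the standpipe).
Total head at P-8: h = 47.93 m.
Δh = h(P-4) − h(P-8) = 49.84 − 47.93 = 1.91 m.
Vertical separation Δz = 15.75 − (-23.15) = 38.90 m.
|i_v| = |Δh| / Δz = 1.91 / 38.90 = 0.0491.
Head is higher in the shallow piezometer, so vertical flow is downward (recharge condition).

|i_v| ≈ 0.0491; vertical flow is downward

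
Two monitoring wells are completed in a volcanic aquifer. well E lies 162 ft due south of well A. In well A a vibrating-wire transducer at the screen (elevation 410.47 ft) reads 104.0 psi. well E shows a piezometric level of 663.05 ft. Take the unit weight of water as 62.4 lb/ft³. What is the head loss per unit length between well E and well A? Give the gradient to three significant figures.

Pressure head at well A: ψ = 144·P/γ = 144 × 104.0 / 62.4 = 240.00 ft.
Total head at well A: h = z + ψ = 410.47 + 240.00 = 650.47 ft.
Total head at well E: h = 663.05 ft (water level in the piezometer is the total head).
Head difference: h(well A) − h(well E) = 650.47 − 663.05 = -12.58 ft.
Hydraulic gradient: i = |Δh| / L = 12.58 / 162 = 0.0777.

i ≈ 0.0777 ft/ft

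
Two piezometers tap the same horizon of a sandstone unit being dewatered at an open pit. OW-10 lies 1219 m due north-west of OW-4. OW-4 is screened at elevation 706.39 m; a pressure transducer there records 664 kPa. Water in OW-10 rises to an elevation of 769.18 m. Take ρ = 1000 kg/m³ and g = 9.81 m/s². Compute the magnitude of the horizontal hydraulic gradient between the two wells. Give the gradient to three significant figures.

i ≈ 0.00402

Pressure head at OW-4: ψ = P/(ρg) = 664×1000 / (1000 × 9.81) = 67.69 m.
Total head at OW-4: h = z + ψ = 706.39 + 67.69 = 774.08 m.
Total head at OW-10: h = 769.18 m (water level in the piezometer is the total head).
Head difference: h(OW-4) − h(OW-10) = 774.08 − 769.18 = 4.90 m.
Hydraulic gradient: i = |Δh| / L = 4.90 / 1219 = 0.00402.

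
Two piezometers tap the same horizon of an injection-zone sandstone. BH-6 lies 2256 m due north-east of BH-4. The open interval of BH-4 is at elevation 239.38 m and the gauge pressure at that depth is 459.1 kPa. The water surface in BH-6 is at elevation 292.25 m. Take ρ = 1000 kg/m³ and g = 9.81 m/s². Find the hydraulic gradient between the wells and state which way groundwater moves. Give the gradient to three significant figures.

i ≈ 0.00269; groundwater flows toward the south-west

Pressure head at BH-4: ψ = P/(ρg) = 459.1×1000 / (1000 × 9.81) = 46.80 m.
Total head at BH-4: h = z + ψ = 239.38 + 46.80 = 286.18 m.
Total head at BH-6: h = 292.25 m (water level in the piezometer is the total head).
Head difference: h(BH-4) − h(BH-6) = 286.18 − 292.25 = -6.07 m.
Hydraulic gradient: i = |Δh| / L = 6.07 / 2256 = 0.00269.
Flow is from higher to lower head: from BH-6 toward BH-4, i.e. toward the south-west.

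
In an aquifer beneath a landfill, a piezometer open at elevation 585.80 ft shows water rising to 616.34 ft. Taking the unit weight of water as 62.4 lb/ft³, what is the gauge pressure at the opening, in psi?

P ≈ 13.2 psi

Pressure head ψ = h − z = 616.34 − 585.80 = 30.54 ft.
P = γ·ψ / 144 = 62.4 × 30.54 / 144 = 13.2 psi.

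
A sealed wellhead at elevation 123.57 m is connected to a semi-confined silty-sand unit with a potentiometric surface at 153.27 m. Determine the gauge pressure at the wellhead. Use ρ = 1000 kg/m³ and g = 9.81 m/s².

P ≈ 291 kPa

Head above the cap: Δh = 153.27 − 123.57 = 29.70 m.
P = ρgΔh = 1000 × 9.81 × 29.70 = 291357 Pa ≈ 291 kPa.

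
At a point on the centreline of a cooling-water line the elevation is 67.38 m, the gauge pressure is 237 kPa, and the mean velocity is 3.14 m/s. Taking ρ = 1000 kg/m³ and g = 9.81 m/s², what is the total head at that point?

h ≈ 92.04 m

Pressure head ψ = P/(ρg) = 237×1000 / (1000 × 9.81) = 24.16 m.
Velocity head = v²/(2g) = 3.14² / (2 × 9.81) = 0.503 m.
h = z + ψ + v²/(2g) = 67.38 + 24.16 + 0.503 = 92.04 m.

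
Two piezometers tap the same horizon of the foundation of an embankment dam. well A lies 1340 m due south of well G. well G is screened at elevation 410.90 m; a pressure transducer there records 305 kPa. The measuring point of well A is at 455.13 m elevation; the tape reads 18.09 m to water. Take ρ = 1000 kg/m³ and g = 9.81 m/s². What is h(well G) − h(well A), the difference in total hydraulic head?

Pressure head at well G: ψ = P/(ρg) = 305×1000 / (1000 × 9.81) = 31.09 m.
Total head at well G: h = z + ψ = 410.90 + 31.09 = 441.99 m.
Total head at well A: h = 455.13 − 18.09 = 437.04 m.
Head difference: h(well G) − h(well A) = 441.99 − 437.04 = 4.95 m.

Δh ≈ 4.95 m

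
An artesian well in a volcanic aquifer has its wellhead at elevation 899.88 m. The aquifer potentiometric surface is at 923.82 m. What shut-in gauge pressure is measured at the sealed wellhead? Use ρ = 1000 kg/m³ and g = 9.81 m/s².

Head above the cap: Δh = 923.82 − 899.88 = 23.94 m.
P = ρgΔh = 1000 × 9.81 × 23.94 = 234851 Pa ≈ 235 kPa.

P ≈ 235 kPa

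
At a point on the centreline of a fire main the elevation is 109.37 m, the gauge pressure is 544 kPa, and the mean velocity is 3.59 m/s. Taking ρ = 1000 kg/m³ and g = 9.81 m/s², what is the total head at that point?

Pressure head ψ = P/(ρg) = 544×1000 / (1000 × 9.81) = 55.45 m.
Velocity head = v²/(2g) = 3.59² / (2 × 9.81) = 0.657 m.
h = z + ψ + v²/(2g) = 109.37 + 55.45 + 0.657 = 165.48 m.

h ≈ 165.48 m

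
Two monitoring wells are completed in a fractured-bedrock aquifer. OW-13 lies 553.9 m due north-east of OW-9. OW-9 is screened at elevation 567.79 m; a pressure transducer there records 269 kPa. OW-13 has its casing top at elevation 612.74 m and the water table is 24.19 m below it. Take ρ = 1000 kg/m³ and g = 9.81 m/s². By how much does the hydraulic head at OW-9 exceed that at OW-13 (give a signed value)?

Pressure head at OW-9: ψ = P/(ρg) = 269×1000 / (1000 × 9.81) = 27.42 m.
Total head at OW-9: h = z + ψ = 567.79 + 27.42 = 595.21 m.
Total head at OW-13: h = 612.74 − 24.19 = 588.55 m.
Head difference: h(OW-9) − h(OW-13) = 595.21 − 588.55 = 6.66 m.

Δh ≈ 6.66 m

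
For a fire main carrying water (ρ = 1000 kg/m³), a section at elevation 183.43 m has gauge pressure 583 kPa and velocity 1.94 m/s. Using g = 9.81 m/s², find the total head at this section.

h ≈ 243.05 m

Pressure head ψ = P/(ρg) = 583×1000 / (1000 × 9.81) = 59.43 m.
Velocity head = v²/(2g) = 1.94² / (2 × 9.81) = 0.192 m.
h = z + ψ + v²/(2g) = 183.43 + 59.43 + 0.192 = 243.05 m.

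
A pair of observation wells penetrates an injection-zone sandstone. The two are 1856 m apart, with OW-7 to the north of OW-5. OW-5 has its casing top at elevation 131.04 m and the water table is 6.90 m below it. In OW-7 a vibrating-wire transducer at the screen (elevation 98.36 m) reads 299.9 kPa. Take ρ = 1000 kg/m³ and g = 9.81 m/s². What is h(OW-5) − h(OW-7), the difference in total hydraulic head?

Δh ≈ -4.79 m

Total head at OW-5: h = 131.04 − 6.90 = 124.14 m.
Pressure head at OW-7: ψ = P/(ρg) = 299.9×1000 / (1000 × 9.81) = 30.57 m.
Total head at OW-7: h = z + ψ = 98.36 + 30.57 = 128.93 m.
Head difference: h(OW-5) − h(OW-7) = 124.14 − 128.93 = -4.79 m.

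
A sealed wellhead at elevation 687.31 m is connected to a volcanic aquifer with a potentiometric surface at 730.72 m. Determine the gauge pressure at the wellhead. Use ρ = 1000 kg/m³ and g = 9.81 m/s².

Head above the cap: Δh = 730.72 − 687.31 = 43.41 m.
P = ρgΔh = 1000 × 9.81 × 43.41 = 425852 Pa ≈ 426 kPa.

P ≈ 426 kPa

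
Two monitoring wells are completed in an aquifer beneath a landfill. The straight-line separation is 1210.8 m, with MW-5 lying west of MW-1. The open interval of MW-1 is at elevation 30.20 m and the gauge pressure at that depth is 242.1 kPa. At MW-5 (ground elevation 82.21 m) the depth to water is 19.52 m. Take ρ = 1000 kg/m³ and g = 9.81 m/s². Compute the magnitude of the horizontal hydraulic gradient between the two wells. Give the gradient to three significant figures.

Pressure head at MW-1: ψ = P/(ρg) = 242.1×1000 / (1000 × 9.81) = 24.68 m.
Total head at MW-1: h = z + ψ = 30.20 + 24.68 = 54.88 m.
Total head at MW-5: h = 82.21 − 19.52 = 62.69 m.
Head difference: h(MW-1) − h(MW-5) = 54.88 − 62.69 = -7.81 m.
Hydraulic gradient: i = |Δh| / L = 7.81 / 1210.8 = 0.00645.

i ≈ 0.00645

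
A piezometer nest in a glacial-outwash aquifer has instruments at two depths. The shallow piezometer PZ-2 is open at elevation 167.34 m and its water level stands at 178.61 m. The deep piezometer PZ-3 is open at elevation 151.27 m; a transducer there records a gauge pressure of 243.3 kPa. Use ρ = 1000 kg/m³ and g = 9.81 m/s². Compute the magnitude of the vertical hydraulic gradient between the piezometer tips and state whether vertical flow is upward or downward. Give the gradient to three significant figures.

Total head at PZ-2: h = 178.61 m (water level in the standpipe).
Pressure head at PZ-3: ψ = P/(ρg) = 243.3×1000 / (1000 × 9.81) = 24.80 m.
Total head at PZ-3: h = z + ψ = 151.27 + 24.80 = 176.07 m.
Δh = h(PZ-2) − h(PZ-3) = 178.61 − 176.07 = 2.54 m.
Vertical separation Δz = 167.34 − 151.27 = 16.07 m.
|i_v| = |Δh| / Δz = 2.54 / 16.07 = 0.158.
Head is higher in the shallow piezometer, so vertical flow is downward (recharge condition).

|i_v| ≈ 0.158; vertical flow is downward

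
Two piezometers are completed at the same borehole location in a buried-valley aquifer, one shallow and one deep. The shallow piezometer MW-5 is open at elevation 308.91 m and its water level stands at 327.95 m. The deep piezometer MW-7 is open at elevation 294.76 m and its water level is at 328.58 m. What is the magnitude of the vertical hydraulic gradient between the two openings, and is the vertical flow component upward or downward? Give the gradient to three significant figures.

|i_v| ≈ 0.0445; vertical flow is upward

Total head at MW-5: h = 327.95 m (water level in the standpipe).
Total head at MW-7: h = 328.58 m.
Δh = h(MW-5) − h(MW-7) = 327.95 − 328.58 = -0.63 m.
Vertical separation Δz = 308.91 − 294.76 = 14.15 m.
|i_v| = |Δh| / Δz = 0.63 / 14.15 = 0.0445.
Head is higher in the deep piezometer, so vertical flow is upward (discharge condition).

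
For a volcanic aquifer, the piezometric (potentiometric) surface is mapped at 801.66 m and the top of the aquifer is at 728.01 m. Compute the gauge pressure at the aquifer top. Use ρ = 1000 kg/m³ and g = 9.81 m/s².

Pressure head at the aquifer top: ψ = h − z = 801.66 − 728.01 = 73.65 m.
P = ρgψ = 1000 × 9.81 × 73.65 = 722506 Pa ≈ 723 kPa.

P ≈ 723 kPa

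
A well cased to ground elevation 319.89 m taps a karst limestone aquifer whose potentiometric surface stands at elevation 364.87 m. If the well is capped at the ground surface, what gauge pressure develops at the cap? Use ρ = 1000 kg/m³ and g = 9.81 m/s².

Head above the cap: Δh = 364.87 − 319.89 = 44.98 m.
P = ρgΔh = 1000 × 9.81 × 44.98 = 441254 Pa ≈ 441 kPa.

P ≈ 441 kPa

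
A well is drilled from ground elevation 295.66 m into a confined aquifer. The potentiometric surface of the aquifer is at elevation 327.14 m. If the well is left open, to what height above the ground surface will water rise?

≈ 31.48 m above ground

Water rises to the potentiometric surface, so the rise above ground = 327.14 − 295.66 = 31.48 m.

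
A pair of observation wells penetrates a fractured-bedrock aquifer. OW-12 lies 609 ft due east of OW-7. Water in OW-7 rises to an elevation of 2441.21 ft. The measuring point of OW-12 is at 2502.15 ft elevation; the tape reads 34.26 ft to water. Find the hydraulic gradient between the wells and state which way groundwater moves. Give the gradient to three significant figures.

Total head at OW-7: h = 2441.21 ft (water level in the piezometer is the total head).
Total head at OW-12: h = 2502.15 − 34.26 = 2467.89 ft.
Head difference: h(OW-7) − h(OW-12) = 2441.21 − 2467.89 = -26.68 ft.
Hydraulic gradient: i = |Δh| / L = 26.68 / 609 = 0.0438.
Flow is from higher to lower head: from OW-12 toward OW-7, i.e. toward the west.

i ≈ 0.0438; groundwater flows toward the west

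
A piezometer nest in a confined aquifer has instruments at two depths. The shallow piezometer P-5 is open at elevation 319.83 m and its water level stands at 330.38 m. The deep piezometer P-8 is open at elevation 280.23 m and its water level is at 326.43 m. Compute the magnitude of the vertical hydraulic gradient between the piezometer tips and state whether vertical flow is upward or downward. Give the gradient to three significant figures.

Total head at P-5: h = 330.38 m (water level in the standpipe).
Total head at P-8: h = 326.43 m.
Δh = h(P-5) − h(P-8) = 330.38 − 326.43 = 3.95 m.
Vertical separation Δz = 319.83 − 280.23 = 39.60 m.
|i_v| = |Δh| / Δz = 3.95 / 39.60 = 0.0997.
Head is higher in the shallow piezometer, so vertical flow is downward (recharge condition).

|i_v| ≈ 0.0997; vertical flow is downward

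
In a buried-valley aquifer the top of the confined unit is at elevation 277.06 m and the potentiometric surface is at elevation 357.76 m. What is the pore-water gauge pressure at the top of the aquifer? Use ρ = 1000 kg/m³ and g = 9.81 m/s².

P ≈ 792 kPa

Pressure head at the aquifer top: ψ = h − z = 357.76 − 277.06 = 80.70 m.
P = ρgψ = 1000 × 9.81 × 80.70 = 791667 Pa ≈ 792 kPa.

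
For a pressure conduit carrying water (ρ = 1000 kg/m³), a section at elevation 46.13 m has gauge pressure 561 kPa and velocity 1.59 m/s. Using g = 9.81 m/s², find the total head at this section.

Pressure head ψ = P/(ρg) = 561×1000 / (1000 × 9.81) = 57.19 m.
Velocity head = v²/(2g) = 1.59² / (2 × 9.81) = 0.129 m.
h = z + ψ + v²/(2g) = 46.13 + 57.19 + 0.129 = 103.45 m.

h ≈ 103.45 m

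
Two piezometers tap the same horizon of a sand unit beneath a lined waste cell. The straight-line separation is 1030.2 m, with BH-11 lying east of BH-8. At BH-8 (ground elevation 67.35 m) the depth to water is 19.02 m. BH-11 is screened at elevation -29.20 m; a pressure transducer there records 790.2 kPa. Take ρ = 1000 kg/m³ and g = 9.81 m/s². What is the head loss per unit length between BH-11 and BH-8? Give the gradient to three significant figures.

Total head at BH-8: h = 67.35 − 19.02 = 48.33 m.
Pressure head at BH-11: ψ = P/(ρg) = 790.2×1000 / (1000 × 9.81) = 80.55 m.
Total head at BH-11: h = z + ψ = -29.20 + 80.55 = 51.35 m.
Head difference: h(BH-8) − h(BH-11) = 48.33 − 51.35 = -3.02 m.
Hydraulic gradient: i = |Δh| / L = 3.02 / 1030.2 = 0.00293.

i ≈ 0.00293 m/m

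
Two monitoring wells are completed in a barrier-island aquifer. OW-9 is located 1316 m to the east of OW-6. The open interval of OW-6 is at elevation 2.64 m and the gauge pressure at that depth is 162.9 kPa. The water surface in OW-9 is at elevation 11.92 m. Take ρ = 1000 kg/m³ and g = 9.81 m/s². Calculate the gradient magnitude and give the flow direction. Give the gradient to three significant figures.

i ≈ 0.00557; groundwater flows toward the east

Pressure head at OW-6: ψ = P/(ρg) = 162.9×1000 / (1000 × 9.81) = 16.61 m.
Total head at OW-6: h = z + ψ = 2.64 + 16.61 = 19.25 m.
Total head at OW-9: h = 11.92 m (water level in the piezometer is the total head).
Head difference: h(OW-6) − h(OW-9) = 19.25 − 11.92 = 7.33 m.
Hydraulic gradient: i = |Δh| / L = 7.33 / 1316 = 0.00557.
Flow is from higher to lower head: from OW-6 toward OW-9, i.e. toward the east.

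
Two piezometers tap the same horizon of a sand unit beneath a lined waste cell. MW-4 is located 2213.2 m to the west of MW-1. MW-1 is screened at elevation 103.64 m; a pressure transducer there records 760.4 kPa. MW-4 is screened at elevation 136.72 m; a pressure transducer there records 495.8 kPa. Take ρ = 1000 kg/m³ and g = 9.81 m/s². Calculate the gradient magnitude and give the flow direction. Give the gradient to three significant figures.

i ≈ 0.00276; groundwater flows toward the east

Pressure head at MW-1: ψ = P/(ρg) = 760.4×1000 / (1000 × 9.81) = 77.51 m.
Total head at MW-1: h = z + ψ = 103.64 + 77.51 = 181.15 m.
Pressure head at MW-4: ψ = P/(ρg) = 495.8×1000 / (1000 × 9.81) = 50.54 m.
Total head at MW-4: h = z + ψ = 136.72 + 50.54 = 187.26 m.
Head difference: h(MW-1) − h(MW-4) = 181.15 − 187.26 = -6.11 m.
Hydraulic gradient: i = |Δh| / L = 6.11 / 2213.2 = 0.00276.
Flow is from higher to lower head: from MW-4 toward MW-1, i.e. toward the east.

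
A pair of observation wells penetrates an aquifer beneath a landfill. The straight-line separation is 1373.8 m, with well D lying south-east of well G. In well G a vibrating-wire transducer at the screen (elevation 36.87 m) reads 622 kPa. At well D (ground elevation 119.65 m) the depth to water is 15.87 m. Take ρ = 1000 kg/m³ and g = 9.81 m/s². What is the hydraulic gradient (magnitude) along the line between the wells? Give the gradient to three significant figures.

Pressure head at well G: ψ = P/(ρg) = 622×1000 / (1000 × 9.81) = 63.40 m.
Total head at well G: h = z + ψ = 36.87 + 63.40 = 100.27 m.
Total head at well D: h = 119.65 − 15.87 = 103.78 m.
Head difference: h(well G) − h(well D) = 100.27 − 103.78 = -3.51 m.
Hydraulic gradient: i = |Δh| / L = 3.51 / 1373.8 = 0.00255.

i ≈ 0.00255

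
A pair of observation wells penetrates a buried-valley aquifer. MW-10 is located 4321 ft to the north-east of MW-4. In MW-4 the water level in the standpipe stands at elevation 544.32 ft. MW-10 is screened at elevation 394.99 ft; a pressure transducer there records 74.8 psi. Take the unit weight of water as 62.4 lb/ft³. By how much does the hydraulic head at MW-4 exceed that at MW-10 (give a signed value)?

Δh ≈ -23.29 ft

Total head at MW-4: h = 544.32 ft (water level in the piezometer is the total head).
Pressure head at MW-10: ψ = 144·P/γ = 144 × 74.8 / 62.4 = 172.62 ft.
Total head at MW-10: h = z + ψ = 394.99 + 172.62 = 567.61 ft.
Head difference: h(MW-4) − h(MW-10) = 544.32 − 567.61 = -23.29 ft.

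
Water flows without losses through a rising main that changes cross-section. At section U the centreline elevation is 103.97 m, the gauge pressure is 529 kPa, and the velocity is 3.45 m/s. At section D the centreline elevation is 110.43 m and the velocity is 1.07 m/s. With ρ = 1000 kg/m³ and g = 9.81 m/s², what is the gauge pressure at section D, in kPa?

P₂ ≈ 471 kPa

Pressure head at U: ψ₁ = P₁/(ρg) = 529×1000 / (1000 × 9.81) = 53.92 m.
Velocity heads: v₁²/2g = 3.45²/19.62 = 0.607 m; v₂²/2g = 1.07²/19.62 = 0.058 m.
Total head H = z₁ + ψ₁ + v₁²/2g = 103.97 + 53.92 + 0.607 = 158.50 m.
ψ₂ = H − z₂ − v₂²/2g = 158.50 − 110.43 − 0.058 = 48.01 m.
P₂ = ρgψ₂ = 1000 × 9.81 × 48.01 ≈ 471 kPa.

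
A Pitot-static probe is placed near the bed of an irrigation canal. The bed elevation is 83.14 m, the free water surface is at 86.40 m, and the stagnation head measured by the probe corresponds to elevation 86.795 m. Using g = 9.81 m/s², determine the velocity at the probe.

Near the bed, under hydrostatic conditions, the piezometric head (z + ψ) equals the free-surface elevation, 86.40 m.
Velocity head = total − piezometric = 86.795 − 86.40 = 0.395 m.
v = √(2g·h_v) = √(2 × 9.81 × 0.395) = 2.78 m/s.

v ≈ 2.78 m/s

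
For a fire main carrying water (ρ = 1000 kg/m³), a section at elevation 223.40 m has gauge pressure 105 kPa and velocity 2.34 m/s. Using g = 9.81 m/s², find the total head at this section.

h ≈ 234.38 m

Pressure head ψ = P/(ρg) = 105×1000 / (1000 × 9.81) = 10.70 m.
Velocity head = v²/(2g) = 2.34² / (2 × 9.81) = 0.279 m.
h = z + ψ + v²/(2g) = 223.40 + 10.70 + 0.279 = 234.38 m.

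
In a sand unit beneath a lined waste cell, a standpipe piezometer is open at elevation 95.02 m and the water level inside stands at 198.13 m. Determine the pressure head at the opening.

Total head h = 198.13 m (the water-surface elevation in the piezometer).
Pressure head ψ = h − z = 198.13 − 95.02 = 103.11 m.

ψ ≈ 103.11 m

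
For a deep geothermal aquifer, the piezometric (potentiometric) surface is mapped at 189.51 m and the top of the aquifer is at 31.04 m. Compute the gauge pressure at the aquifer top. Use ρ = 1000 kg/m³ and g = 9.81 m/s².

Pressure head at the aquifer top: ψ = h − z = 189.51 − 31.04 = 158.47 m.
P = ρgψ = 1000 × 9.81 × 158.47 = 1554591 Pa ≈ 1550 kPa.

P ≈ 1550 kPa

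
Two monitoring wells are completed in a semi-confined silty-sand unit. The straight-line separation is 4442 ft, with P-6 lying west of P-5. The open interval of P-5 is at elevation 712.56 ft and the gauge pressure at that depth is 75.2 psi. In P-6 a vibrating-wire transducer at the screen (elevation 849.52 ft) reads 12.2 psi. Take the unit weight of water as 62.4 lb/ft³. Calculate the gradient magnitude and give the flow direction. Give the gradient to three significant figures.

i ≈ 0.00190; groundwater flows toward the west

Pressure head at P-5: ψ = 144·P/γ = 144 × 75.2 / 62.4 = 173.54 ft.
Total head at P-5: h = z + ψ = 712.56 + 173.54 = 886.10 ft.
Pressure head at P-6: ψ = 144·P/γ = 144 × 12.2 / 62.4 = 28.15 ft.
Total head at P-6: h = z + ψ = 849.52 + 28.15 = 877.67 ft.
Head difference: h(P-5) − h(P-6) = 886.10 − 877.67 = 8.43 ft.
Hydraulic gradient: i = |Δh| / L = 8.43 / 4442 = 0.00190.
Flow is from higher to lower head: from P-5 toward P-6, i.e. toward the west.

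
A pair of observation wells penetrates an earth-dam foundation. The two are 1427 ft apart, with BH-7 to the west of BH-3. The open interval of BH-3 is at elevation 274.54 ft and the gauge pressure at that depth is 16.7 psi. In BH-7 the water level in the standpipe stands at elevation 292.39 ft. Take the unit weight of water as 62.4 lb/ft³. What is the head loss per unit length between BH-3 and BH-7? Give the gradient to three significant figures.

Pressure head at BH-3: ψ = 144·P/γ = 144 × 16.7 / 62.4 = 38.54 ft.
Total head at BH-3: h = z + ψ = 274.54 + 38.54 = 313.08 ft.
Total head at BH-7: h = 292.39 ft (water level in the piezometer is the total head).
Head difference: h(BH-3) − h(BH-7) = 313.08 − 292.39 = 20.69 ft.
Hydraulic gradient: i = |Δh| / L = 20.69 / 1427 = 0.0145.

i ≈ 0.0145 ft/ft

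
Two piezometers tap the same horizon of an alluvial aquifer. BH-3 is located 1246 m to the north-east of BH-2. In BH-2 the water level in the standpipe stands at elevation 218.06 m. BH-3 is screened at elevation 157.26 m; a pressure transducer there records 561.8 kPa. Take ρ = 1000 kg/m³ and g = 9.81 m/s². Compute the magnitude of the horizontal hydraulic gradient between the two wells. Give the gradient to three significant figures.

Total head at BH-2: h = 218.06 m (water level in the piezometer is the total head).
Pressure head at BH-3: ψ = P/(ρg) = 561.8×1000 / (1000 × 9.81) = 57.27 m.
Total head at BH-3: h = z + ψ = 157.26 + 57.27 = 214.53 m.
Head difference: h(BH-2) − h(BH-3) = 218.06 − 214.53 = 3.53 m.
Hydraulic gradient: i = |Δh| / L = 3.53 / 1246 = 0.00283.

i ≈ 0.00283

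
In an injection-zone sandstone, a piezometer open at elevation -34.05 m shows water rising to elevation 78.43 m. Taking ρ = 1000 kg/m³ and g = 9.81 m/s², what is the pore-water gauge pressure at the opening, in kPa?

Pressure head ψ = h − z = 78.43 − (-34.05) = 112.48 m.
P = ρgψ = 1000 × 9.81 × 112.48 = 1103429 Pa ≈ 1100 kPa.

P ≈ 1100 kPa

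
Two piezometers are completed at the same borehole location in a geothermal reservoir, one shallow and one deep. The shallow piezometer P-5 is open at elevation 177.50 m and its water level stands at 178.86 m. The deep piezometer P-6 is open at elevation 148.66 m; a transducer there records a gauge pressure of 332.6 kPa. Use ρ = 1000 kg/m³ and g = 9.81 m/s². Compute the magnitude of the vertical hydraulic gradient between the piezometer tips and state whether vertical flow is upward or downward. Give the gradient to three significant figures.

Total head at P-5: h = 178.86 m (water level in the standpipe).
Pressure head at P-6: ψ = P/(ρg) = 332.6×1000 / (1000 × 9.81) = 33.90 m.
Total head at P-6: h = z + ψ = 148.66 + 33.90 = 182.56 m.
Δh = h(P-5) − h(P-6) = 178.86 − 182.56 = -3.70 m.
Vertical separation Δz = 177.50 − 148.66 = 28.84 m.
|i_v| = |Δh| / Δz = 3.70 / 28.84 = 0.128.
Head is higher in the deep piezometer, so vertical flow is upward (discharge condition).

|i_v| ≈ 0.128; vertical flow is upward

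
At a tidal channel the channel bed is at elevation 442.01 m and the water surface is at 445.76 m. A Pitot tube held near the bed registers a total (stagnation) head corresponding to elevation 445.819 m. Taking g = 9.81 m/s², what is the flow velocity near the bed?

v ≈ 1.08 m/s

Near the bed, under hydrostatic conditions, the piezometric head (z + ψ) equals the free-surface elevation, 445.76 m.
Velocity head = total − piezometric = 445.819 − 445.76 = 0.059 m.
v = √(2g·h_v) = √(2 × 9.81 × 0.059) = 1.08 m/s.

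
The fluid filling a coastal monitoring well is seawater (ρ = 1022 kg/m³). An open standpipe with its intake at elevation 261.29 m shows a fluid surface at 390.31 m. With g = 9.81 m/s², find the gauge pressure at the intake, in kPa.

P ≈ 1290 kPa

Pressure head ψ = h − z = 390.31 − 261.29 = 129.02 m.
P = ρgψ = 1022 × 9.81 × 129.02 = 1293531 Pa ≈ 1290 kPa.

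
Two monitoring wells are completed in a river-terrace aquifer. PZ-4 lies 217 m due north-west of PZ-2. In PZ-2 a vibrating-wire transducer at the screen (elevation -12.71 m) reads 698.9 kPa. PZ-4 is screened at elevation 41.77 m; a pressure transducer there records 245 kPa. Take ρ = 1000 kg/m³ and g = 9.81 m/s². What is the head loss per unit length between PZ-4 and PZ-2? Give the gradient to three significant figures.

i ≈ 0.0378 m/m

Pressure head at PZ-2: ψ = P/(ρg) = 698.9×1000 / (1000 × 9.81) = 71.24 m.
Total head at PZ-2: h = z + ψ = -12.71 + 71.24 = 58.53 m.
Pressure head at PZ-4: ψ = P/(ρg) = 245×1000 / (1000 × 9.81) = 24.97 m.
Total head at PZ-4: h = z + ψ = 41.77 + 24.97 = 66.74 m.
Head difference: h(PZ-2) − h(PZ-4) = 58.53 − 66.74 = -8.21 m.
Hydraulic gradient: i = |Δh| / L = 8.21 / 217 = 0.0378.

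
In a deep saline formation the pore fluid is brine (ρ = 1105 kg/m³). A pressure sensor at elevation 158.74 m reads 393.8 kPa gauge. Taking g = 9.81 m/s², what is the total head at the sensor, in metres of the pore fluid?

h ≈ 195.07 m

ψ = P/(ρg) = 393.8×1000 / (1105 × 9.81) = 36.33 m.
h = z + ψ = 158.74 + 36.33 = 195.07 m.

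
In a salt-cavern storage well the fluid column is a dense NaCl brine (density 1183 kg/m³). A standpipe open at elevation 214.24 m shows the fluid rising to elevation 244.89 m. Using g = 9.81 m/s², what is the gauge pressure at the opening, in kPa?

P ≈ 356 kPa

Pressure head ψ = h − z = 244.89 − 214.24 = 30.65 m.
P = ρgψ = 1183 × 9.81 × 30.65 = 355700 Pa ≈ 356 kPa.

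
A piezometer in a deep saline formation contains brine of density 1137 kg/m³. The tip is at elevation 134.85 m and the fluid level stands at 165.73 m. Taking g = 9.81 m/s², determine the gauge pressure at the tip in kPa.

P ≈ 344 kPa

Pressure head ψ = h − z = 165.73 − 134.85 = 30.88 m.
P = ρgψ = 1137 × 9.81 × 30.88 = 344435 Pa ≈ 344 kPa.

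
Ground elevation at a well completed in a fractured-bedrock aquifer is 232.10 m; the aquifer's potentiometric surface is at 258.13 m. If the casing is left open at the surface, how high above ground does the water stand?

Water rises to the potentiometric surface, so the rise above ground = 258.13 − 232.10 = 26.03 m.

≈ 26.03 m above ground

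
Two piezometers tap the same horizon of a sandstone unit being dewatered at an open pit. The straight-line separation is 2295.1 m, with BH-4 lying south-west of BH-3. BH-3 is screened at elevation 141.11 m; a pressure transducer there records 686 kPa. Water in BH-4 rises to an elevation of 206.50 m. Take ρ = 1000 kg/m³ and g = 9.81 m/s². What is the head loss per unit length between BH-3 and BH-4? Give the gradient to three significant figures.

i ≈ 0.00198 m/m

Pressure head at BH-3: ψ = P/(ρg) = 686×1000 / (1000 × 9.81) = 69.93 m.
Total head at BH-3: h = z + ψ = 141.11 + 69.93 = 211.04 m.
Total head at BH-4: h = 206.50 m (water level in the piezometer is the total head).
Head difference: h(BH-3) − h(BH-4) = 211.04 − 206.50 = 4.54 m.
Hydraulic gradient: i = |Δh| / L = 4.54 / 2295.1 = 0.00198.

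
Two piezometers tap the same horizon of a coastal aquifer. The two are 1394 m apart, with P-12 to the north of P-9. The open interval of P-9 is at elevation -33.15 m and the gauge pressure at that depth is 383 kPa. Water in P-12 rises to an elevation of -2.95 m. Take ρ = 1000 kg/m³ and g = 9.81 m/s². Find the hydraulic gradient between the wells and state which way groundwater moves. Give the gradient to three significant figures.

Pressure head at P-9: ψ = P/(ρg) = 383×1000 / (1000 × 9.81) = 39.04 m.
Total head at P-9: h = z + ψ = -33.15 + 39.04 = 5.89 m.
Total head at P-12: h = -2.95 m (water level in the piezometer is the total head).
Head difference: h(P-9) − h(P-12) = 5.89 − (-2.95) = 8.84 m.
Hydraulic gradient: i = |Δh| / L = 8.84 / 1394 = 0.00634.
Flow is from higher to lower head: from P-9 toward P-12, i.e. toward the north.

i ≈ 0.00634; groundwater flows toward the north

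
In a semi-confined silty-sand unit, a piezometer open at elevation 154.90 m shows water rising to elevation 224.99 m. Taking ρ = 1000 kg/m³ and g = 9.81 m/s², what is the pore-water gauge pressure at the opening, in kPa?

P ≈ 688 kPa

Pressure head ψ = h − z = 224.99 − 154.90 = 70.09 m.
P = ρgψ = 1000 × 9.81 × 70.09 = 687583 Pa ≈ 688 kPa.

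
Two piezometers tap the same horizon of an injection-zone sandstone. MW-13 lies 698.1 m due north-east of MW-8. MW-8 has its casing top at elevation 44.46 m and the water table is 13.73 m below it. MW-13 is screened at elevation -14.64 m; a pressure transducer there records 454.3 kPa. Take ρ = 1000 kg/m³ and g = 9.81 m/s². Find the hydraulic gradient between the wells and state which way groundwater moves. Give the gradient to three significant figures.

i ≈ 0.00135; groundwater flows toward the south-west

Total head at MW-8: h = 44.46 − 13.73 = 30.73 m.
Pressure head at MW-13: ψ = P/(ρg) = 454.3×1000 / (1000 × 9.81) = 46.31 m.
Total head at MW-13: h = z + ψ = -14.64 + 46.31 = 31.67 m.
Head difference: h(MW-8) − h(MW-13) = 30.73 − 31.67 = -0.94 m.
Hydraulic gradient: i = |Δh| / L = 0.94 / 698.1 = 0.00135.
Flow is from higher to lower head: from MW-13 toward MW-8, i.e. toward the south-west.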